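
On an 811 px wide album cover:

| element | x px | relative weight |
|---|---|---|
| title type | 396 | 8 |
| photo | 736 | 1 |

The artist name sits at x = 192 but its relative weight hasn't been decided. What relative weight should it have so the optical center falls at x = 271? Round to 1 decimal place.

Existing Σw = 9 (8 + 1); existing moment 8·396 + 1·736 = 3904.
Set Σw·x/Σw = 271: (3904 + 192w) = 271·(9 + w).
Rearranging, w·(192 − 271) = 271·9 − 3904 = -1465, so w ≈ -1465/-79 = 18.54.

w ≈ 18.5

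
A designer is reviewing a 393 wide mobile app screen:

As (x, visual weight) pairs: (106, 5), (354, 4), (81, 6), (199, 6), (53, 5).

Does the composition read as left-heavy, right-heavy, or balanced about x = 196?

Weights sum to 5 + 4 + 6 + 6 + 5 = 26.
x-moment: 5·106 + 4·354 + 6·81 + 6·199 + 5·53 = 3891; centroid 3891/26 ≈ 149.65.
149.7 vs midline 196 → left-heavy.

left-heavy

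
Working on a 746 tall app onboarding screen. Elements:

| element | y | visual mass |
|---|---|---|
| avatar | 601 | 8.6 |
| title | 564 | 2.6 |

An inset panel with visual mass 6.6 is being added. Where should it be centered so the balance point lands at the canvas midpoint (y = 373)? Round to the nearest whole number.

With the inset panel, Σw becomes 8.6 + 2.6 + 6.6 = 17.8.
y: target moment 17.8×373 = 6639.4; current 8.6·601 + 2.6·564 = 6635.0; the inset panel supplies 4.4, so y = 4.4/6.6 ≈ 0.67.

y ≈ 1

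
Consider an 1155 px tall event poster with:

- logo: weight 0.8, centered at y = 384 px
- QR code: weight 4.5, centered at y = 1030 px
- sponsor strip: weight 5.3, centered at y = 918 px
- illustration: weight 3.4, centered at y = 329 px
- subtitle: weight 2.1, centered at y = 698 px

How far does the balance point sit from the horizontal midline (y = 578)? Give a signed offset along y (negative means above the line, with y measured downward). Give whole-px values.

≈ 192 px

Σw = 0.8 + 4.5 + 5.3 + 3.4 + 2.1 = 16.1.
Σw·y = 0.8·384 + 4.5·1030 + 5.3·918 + 3.4·329 + 2.1·698 = 12392.0, so ȳ = 12392.0/16.1 ≈ 769.69.
Against y = 578, that's 769.69 − 578 = 191.69.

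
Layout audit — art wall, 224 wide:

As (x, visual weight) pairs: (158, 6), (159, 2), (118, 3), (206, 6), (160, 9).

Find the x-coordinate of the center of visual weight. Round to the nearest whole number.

x ≈ 165

Σw = 6 + 2 + 3 + 6 + 9 = 26.
x: (6·158 + 2·159 + 3·118 + 6·206 + 9·160) / 26 = 4296 / 26 ≈ 165.23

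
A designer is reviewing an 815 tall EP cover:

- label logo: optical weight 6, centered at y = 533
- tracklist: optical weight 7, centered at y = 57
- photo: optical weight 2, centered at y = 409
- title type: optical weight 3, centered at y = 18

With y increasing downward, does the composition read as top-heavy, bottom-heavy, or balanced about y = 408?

top-heavy

Total weight = 6 + 7 + 2 + 3 = 18.
Σw·y = 6·533 + 7·57 + 2·409 + 3·18 = 4469, so ȳ = 4469/18 ≈ 248.28.
248.3 lies above (smaller y than) the midline 408, so the layout is top-heavy.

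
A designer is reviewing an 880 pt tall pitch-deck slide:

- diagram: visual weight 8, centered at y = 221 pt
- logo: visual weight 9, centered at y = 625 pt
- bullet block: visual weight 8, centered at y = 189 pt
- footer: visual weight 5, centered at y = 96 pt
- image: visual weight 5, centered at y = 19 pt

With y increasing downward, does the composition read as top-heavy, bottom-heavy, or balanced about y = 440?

top-heavy

Total weight = 8 + 9 + 8 + 5 + 5 = 35.
Σw·y = 8·221 + 9·625 + 8·189 + 5·96 + 5·19 = 9480, so ȳ = 9480/35 ≈ 270.86.
270.9 vs midline 440 → top-heavy.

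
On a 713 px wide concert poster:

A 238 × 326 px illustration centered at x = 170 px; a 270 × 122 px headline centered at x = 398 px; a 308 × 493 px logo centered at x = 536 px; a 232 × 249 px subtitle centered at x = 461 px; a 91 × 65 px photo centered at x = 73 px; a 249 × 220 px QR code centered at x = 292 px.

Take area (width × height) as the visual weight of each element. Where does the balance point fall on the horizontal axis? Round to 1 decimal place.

Taking area as weight: illustration 238·326 = 77588, headline 270·122 = 32940, logo 308·493 = 151844, subtitle 232·249 = 57768, photo 91·65 = 5915, QR code 249·220 = 54780. Sum 380835.
Σw·x = 77588·170 + 32940·398 + 151844·536 + 57768·461 + 5915·73 + 54780·292 = 150747067, so x̄ = 150747067/380835 ≈ 395.83.

x ≈ 395.8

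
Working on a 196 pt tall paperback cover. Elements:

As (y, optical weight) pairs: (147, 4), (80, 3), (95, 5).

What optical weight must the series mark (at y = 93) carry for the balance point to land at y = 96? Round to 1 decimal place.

Existing Σw = 12 (4 + 3 + 5); existing moment 4·147 + 3·80 + 5·95 = 1303.
Balance at y = 96 requires (1303 + w·93) / (12 + w) = 96.
Rearranging, w·(93 − 96) = 96·12 − 1303 = -151, so w ≈ -151/-3 = 50.33.

w ≈ 50.3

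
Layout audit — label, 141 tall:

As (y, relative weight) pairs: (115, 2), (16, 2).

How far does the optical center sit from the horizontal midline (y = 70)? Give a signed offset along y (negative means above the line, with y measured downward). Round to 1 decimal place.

Σw = 2 + 2 = 4.
y: (2·115 + 2·16) / 4 = 262 / 4 ≈ 65.50
Against y = 70, that's 65.50 − 70 = -4.50.

≈ -4.5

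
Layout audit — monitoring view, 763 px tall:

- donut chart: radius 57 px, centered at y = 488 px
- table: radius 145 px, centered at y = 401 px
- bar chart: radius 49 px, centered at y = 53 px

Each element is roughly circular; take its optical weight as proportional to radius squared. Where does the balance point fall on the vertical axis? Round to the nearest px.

r² weights: donut chart 57² = 3249, table 145² = 21025, bar chart 49² = 2401. Total = 26675.
y: (3249·488 + 21025·401 + 2401·53) / 26675 = 10143790 / 26675 ≈ 380.27

y ≈ 380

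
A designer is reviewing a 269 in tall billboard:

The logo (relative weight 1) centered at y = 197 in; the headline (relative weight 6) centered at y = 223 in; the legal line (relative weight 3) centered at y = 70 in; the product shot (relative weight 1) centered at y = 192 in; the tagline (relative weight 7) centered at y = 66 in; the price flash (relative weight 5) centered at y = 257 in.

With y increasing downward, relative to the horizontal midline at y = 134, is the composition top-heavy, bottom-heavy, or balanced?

bottom-heavy

Σw = 1 + 6 + 3 + 1 + 7 + 5 = 23.
y: moment 3684 / weight 23 ≈ 160.17
Since 160.2 is below (larger y than) 134, the composition reads bottom-heavy.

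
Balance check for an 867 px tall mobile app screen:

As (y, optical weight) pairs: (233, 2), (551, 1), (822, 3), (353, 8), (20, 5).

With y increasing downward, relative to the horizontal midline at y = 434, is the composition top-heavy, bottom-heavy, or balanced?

Total weight = 2 + 1 + 3 + 8 + 5 = 19.
y-moment: 2·233 + 1·551 + 3·822 + 8·353 + 5·20 = 6407; centroid 6407/19 ≈ 337.21.
337.2 lies above (smaller y than) the midline 434, so the layout is top-heavy.

top-heavy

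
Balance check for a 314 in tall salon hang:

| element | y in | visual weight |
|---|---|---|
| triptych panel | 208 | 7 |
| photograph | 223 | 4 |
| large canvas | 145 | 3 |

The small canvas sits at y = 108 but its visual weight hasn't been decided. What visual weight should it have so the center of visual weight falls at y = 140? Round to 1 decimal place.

Fixed elements: Σw = 7 + 4 + 3 = 14, Σw·y = 7·208 + 4·223 + 3·145 = 2783.
For the centroid to hit 140: (2783 + w·108) / (14 + w) = 140.
Rearranging, w·(108 − 140) = 140·14 − 2783 = -823, so w ≈ -823/-32 = 25.72.

w ≈ 25.7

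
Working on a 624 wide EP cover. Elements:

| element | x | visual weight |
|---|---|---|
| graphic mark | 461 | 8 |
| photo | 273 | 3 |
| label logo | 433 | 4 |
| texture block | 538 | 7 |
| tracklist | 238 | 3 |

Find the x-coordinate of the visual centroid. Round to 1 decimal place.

x ≈ 428.8

Σw = 8 + 3 + 4 + 7 + 3 = 25.
x: (8·461 + 3·273 + 4·433 + 7·538 + 3·238) / 25 = 10719 / 25 ≈ 428.76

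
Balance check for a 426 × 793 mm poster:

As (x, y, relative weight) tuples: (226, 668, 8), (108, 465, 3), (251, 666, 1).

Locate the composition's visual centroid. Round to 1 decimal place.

(198.6, 617.1)

Total weight = 8 + 3 + 1 = 12.
x-moment: 8·226 + 3·108 + 1·251 = 2383; centroid 2383/12 ≈ 198.58.
y-moment: 8·668 + 3·465 + 1·666 = 7405; centroid 7405/12 ≈ 617.08.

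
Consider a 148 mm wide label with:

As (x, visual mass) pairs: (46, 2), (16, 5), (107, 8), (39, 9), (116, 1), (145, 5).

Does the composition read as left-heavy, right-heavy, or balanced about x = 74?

Total weight = 2 + 5 + 8 + 9 + 1 + 5 = 30.
Σw·x = 2220; x̄ = 2220/30 ≈ 74.00.
74.00 = 74 exactly: balanced.

balanced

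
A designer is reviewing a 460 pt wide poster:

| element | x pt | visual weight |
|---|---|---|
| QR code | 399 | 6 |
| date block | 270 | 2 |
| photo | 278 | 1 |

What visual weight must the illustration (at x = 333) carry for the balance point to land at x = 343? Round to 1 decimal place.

w ≈ 12.5

Existing Σw = 9 (6 + 2 + 1); existing moment 6·399 + 2·270 + 1·278 = 3212.
For the centroid to hit 343: (3212 + w·333) / (9 + w) = 343.
Solving: w = (343·9 − 3212) / (333 − 343) = -125 / -10 ≈ 12.50.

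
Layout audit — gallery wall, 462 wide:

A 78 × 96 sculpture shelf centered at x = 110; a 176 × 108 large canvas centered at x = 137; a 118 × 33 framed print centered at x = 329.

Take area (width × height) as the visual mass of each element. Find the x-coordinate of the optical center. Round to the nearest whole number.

x ≈ 155

Areas → weights: sculpture shelf 78·96 = 7488, large canvas 176·108 = 19008, framed print 118·33 = 3894; Σw = 30390.
Σw·x = 7488·110 + 19008·137 + 3894·329 = 4708902, so x̄ = 4708902/30390 ≈ 154.95.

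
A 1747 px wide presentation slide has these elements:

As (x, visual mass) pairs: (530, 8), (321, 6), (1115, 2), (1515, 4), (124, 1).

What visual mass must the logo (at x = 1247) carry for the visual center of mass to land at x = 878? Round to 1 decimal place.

Fixed elements: Σw = 8 + 6 + 2 + 4 + 1 = 21, Σw·x = 8·530 + 6·321 + 2·1115 + 4·1515 + 1·124 = 14580.
Set Σw·x/Σw = 878: (14580 + 1247w) = 878·(21 + w).
Solving: w = (878·21 − 14580) / (1247 − 878) = 3858 / 369 ≈ 10.46.

w ≈ 10.5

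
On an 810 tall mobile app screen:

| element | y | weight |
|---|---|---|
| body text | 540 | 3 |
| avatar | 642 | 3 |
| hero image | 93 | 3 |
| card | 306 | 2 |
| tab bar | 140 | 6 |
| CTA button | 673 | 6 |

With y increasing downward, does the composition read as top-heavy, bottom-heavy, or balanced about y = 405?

balanced

Total weight = 3 + 3 + 3 + 2 + 6 + 6 = 23.
y-moment: 3·540 + 3·642 + 3·93 + 2·306 + 6·140 + 6·673 = 9315; centroid 9315/23 ≈ 405.00.
That equals the midline 405 — balanced.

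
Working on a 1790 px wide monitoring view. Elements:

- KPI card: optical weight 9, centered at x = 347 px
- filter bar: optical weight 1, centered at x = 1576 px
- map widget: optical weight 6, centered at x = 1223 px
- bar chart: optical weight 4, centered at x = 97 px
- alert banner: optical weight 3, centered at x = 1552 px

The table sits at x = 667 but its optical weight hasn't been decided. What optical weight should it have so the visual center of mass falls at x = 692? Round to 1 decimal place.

Existing Σw = 23 (9 + 1 + 6 + 4 + 3); existing moment 9·347 + 1·1576 + 6·1223 + 4·97 + 3·1552 = 17081.
For the centroid to hit 692: (17081 + w·667) / (23 + w) = 692.
Rearranging, w·(667 − 692) = 692·23 − 17081 = -1165, so w ≈ -1165/-25 = 46.60.

w ≈ 46.6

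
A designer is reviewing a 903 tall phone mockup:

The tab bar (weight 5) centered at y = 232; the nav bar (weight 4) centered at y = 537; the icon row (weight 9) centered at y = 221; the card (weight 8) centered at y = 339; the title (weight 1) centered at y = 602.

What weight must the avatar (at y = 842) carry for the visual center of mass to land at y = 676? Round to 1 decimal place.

Fixed elements: Σw = 5 + 4 + 9 + 8 + 1 = 27, Σw·y = 5·232 + 4·537 + 9·221 + 8·339 + 1·602 = 8611.
Balance at y = 676 requires (8611 + w·842) / (27 + w) = 676.
Rearranging, w·(842 − 676) = 676·27 − 8611 = 9641, so w ≈ 9641/166 = 58.08.

w ≈ 58.1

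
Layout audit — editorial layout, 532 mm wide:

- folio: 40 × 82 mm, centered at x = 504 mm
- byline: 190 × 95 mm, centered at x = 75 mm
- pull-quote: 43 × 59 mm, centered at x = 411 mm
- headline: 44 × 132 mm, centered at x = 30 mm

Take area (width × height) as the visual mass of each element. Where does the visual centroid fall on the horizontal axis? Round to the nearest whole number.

Taking area as weight: folio 40·82 = 3280, byline 190·95 = 18050, pull-quote 43·59 = 2537, headline 44·132 = 5808. Sum 29675.
Σw·x = 3280·504 + 18050·75 + 2537·411 + 5808·30 = 4223817, so x̄ = 4223817/29675 ≈ 142.34.

x ≈ 142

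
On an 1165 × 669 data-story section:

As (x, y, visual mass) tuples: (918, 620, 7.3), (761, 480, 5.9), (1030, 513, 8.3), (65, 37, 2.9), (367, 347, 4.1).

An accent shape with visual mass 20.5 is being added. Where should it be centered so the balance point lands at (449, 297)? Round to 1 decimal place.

New total weight: (7.3 + 5.9 + 8.3 + 2.9 + 4.1) + 20.5 = 49.0.
Along x: (21433.5 + 20.5·x) / 49.0 = 449 (existing moment 7.3·918 + 5.9·761 + 8.3·1030 + 2.9·65 + 4.1·367 = 21433.5) ⇒ x = (22001.0 − 21433.5) / 20.5 ≈ 27.68.
Along y: (13145.9 + 20.5·y) / 49.0 = 297 (existing moment 7.3·620 + 5.9·480 + 8.3·513 + 2.9·37 + 4.1·347 = 13145.9) ⇒ y = (14553.0 − 13145.9) / 20.5 ≈ 68.64.

(27.7, 68.6)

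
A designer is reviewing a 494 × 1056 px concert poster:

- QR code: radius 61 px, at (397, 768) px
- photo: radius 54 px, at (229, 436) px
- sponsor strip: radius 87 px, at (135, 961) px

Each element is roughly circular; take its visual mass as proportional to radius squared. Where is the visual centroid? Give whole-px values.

r² weights: QR code 61² = 3721, photo 54² = 2916, sponsor strip 87² = 7569. Total = 14206.
x: (3721·397 + 2916·229 + 7569·135) / 14206 = 3166816 / 14206 ≈ 222.92
y: (3721·768 + 2916·436 + 7569·961) / 14206 = 11402913 / 14206 ≈ 802.68

(223, 803)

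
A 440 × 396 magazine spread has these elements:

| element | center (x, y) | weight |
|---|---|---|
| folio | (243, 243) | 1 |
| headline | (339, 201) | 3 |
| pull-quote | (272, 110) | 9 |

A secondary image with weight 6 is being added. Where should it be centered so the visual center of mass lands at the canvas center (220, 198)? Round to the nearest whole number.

(79, 321)

New total weight: (1 + 3 + 9) + 6 = 19.
Along x: (3708 + 6·x) / 19 = 220 (existing moment 1·243 + 3·339 + 9·272 = 3708) ⇒ x = (4180 − 3708) / 6 ≈ 78.67.
Along y: (1836 + 6·y) / 19 = 198 (existing moment 1·243 + 3·201 + 9·110 = 1836) ⇒ y = (3762 − 1836) / 6 ≈ 321.00.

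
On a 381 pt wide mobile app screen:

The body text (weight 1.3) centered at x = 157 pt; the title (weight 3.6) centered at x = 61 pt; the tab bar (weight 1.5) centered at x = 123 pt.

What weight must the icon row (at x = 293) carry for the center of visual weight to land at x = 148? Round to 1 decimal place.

w ≈ 2.3

Known weights sum to 1.3 + 3.6 + 1.5 = 6.4; their moment is 1.3·157 + 3.6·61 + 1.5·123 = 608.2.
Set Σw·x/Σw = 148: (608.2 + 293w) = 148·(6.4 + w).
So w = (148·6.4 − 608.2)/(293 − 148) = 339.0/145 ≈ 2.34.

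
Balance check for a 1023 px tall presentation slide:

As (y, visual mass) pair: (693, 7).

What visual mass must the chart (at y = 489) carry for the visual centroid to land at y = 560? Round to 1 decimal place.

The single fixed element contributes weight 7, moment 7·693 = 4851.
For the centroid to hit 560: (4851 + w·489) / (7 + w) = 560.
So w = (560·7 − 4851)/(489 − 560) = -931/-71 ≈ 13.11.

w ≈ 13.1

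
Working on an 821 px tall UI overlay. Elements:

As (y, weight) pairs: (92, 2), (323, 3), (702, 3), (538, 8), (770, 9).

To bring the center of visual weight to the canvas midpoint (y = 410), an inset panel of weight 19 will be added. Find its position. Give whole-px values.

With the inset panel, Σw becomes 2 + 3 + 3 + 8 + 9 + 19 = 44.
Along y: (14493 + 19·y) / 44 = 410 (existing moment 2·92 + 3·323 + 3·702 + 8·538 + 9·770 = 14493) ⇒ y = (18040 − 14493) / 19 ≈ 186.68.

y ≈ 187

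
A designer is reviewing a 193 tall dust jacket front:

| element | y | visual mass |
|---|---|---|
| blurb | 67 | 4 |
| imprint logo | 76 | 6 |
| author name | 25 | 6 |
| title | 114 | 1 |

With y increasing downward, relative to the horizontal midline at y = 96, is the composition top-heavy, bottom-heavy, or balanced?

Total weight = 4 + 6 + 6 + 1 = 17.
Σw·y = 4·67 + 6·76 + 6·25 + 1·114 = 988, so ȳ = 988/17 ≈ 58.12.
Since 58.1 is above (smaller y than) 96, the composition reads top-heavy.

top-heavy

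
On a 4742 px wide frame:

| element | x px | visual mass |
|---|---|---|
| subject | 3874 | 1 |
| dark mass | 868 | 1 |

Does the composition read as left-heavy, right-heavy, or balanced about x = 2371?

balanced

Total weight = 1 + 1 = 2.
Σw·x = 1·3874 + 1·868 = 4742, so x̄ = 4742/2 ≈ 2371.00.
2371.00 = 2371 exactly: balanced.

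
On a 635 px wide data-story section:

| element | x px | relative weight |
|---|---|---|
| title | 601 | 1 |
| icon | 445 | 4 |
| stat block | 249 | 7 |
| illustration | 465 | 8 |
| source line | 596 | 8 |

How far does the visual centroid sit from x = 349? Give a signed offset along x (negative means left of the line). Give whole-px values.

Weights sum to 1 + 4 + 7 + 8 + 8 = 28.
x: (1·601 + 4·445 + 7·249 + 8·465 + 8·596) / 28 = 12612 / 28 ≈ 450.43
Offset from x = 349: 450.43 − 349 ≈ 101.43.

≈ 101 px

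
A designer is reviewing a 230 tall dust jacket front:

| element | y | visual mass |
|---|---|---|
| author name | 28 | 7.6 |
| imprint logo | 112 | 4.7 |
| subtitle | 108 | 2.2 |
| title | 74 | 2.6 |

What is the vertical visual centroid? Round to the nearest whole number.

Total weight = 7.6 + 4.7 + 2.2 + 2.6 = 17.1.
Σw·y = 7.6·28 + 4.7·112 + 2.2·108 + 2.6·74 = 1169.2, so ȳ = 1169.2/17.1 ≈ 68.37.

y ≈ 68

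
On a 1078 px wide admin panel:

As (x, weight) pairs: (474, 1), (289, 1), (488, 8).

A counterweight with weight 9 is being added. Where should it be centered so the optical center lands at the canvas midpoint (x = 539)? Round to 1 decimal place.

x ≈ 619.3

After adding the counterweight, total weight = 1 + 1 + 8 + 9 = 19.
x: target moment 19×539 = 10241; current 1·474 + 1·289 + 8·488 = 4667; the counterweight supplies 5574, so x = 5574/9 ≈ 619.33.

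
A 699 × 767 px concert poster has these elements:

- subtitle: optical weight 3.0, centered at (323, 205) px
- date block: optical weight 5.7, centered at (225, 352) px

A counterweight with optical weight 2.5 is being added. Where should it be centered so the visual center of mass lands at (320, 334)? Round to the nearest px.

After adding the counterweight, total weight = 3.0 + 5.7 + 2.5 = 11.2.
x: need Σw·x = 11.2·320 = 3584.0. Existing = 3.0·323 + 5.7·225 = 2251.5. Remainder 1332.5 / 2.5 ≈ 533.00.
y: need Σw·y = 11.2·334 = 3740.8. Existing = 3.0·205 + 5.7·352 = 2621.4. Remainder 1119.4 / 2.5 ≈ 447.76.

(533, 448)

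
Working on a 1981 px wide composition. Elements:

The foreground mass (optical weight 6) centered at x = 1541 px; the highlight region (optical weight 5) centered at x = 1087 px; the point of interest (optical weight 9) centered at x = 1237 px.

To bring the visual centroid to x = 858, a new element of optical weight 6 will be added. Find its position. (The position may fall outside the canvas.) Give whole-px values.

New total weight: (6 + 5 + 9) + 6 = 26.
x: need Σw·x = 26·858 = 22308. Existing = 6·1541 + 5·1087 + 9·1237 = 25814. Remainder -3506 / 6 ≈ -584.33.

x ≈ -584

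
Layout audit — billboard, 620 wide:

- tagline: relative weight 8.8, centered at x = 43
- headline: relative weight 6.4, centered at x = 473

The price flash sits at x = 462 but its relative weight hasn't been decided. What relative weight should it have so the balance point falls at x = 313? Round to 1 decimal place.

w ≈ 9.1

Existing Σw = 15.2 (8.8 + 6.4); existing moment 8.8·43 + 6.4·473 = 3405.6.
For the centroid to hit 313: (3405.6 + w·462) / (15.2 + w) = 313.
Rearranging, w·(462 − 313) = 313·15.2 − 3405.6 = 1352.0, so w ≈ 1352.0/149 = 9.07.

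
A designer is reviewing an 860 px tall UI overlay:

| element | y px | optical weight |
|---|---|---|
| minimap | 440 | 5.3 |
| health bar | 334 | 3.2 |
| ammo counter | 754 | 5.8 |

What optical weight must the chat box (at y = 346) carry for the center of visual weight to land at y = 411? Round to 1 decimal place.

w ≈ 29.2

Known weights sum to 5.3 + 3.2 + 5.8 = 14.3; their moment is 5.3·440 + 3.2·334 + 5.8·754 = 7774.0.
For the centroid to hit 411: (7774.0 + w·346) / (14.3 + w) = 411.
So w = (411·14.3 − 7774.0)/(346 − 411) = -1896.7/-65 ≈ 29.18.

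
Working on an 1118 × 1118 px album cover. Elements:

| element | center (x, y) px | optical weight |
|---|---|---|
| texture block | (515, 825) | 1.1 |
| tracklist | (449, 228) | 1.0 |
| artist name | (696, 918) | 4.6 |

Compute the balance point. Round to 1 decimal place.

(629.4, 799.7)

Total weight = 1.1 + 1.0 + 4.6 = 6.7.
x: (1.1·515 + 1.0·449 + 4.6·696) / 6.7 = 4217.1 / 6.7 ≈ 629.42
y: (1.1·825 + 1.0·228 + 4.6·918) / 6.7 = 5358.3 / 6.7 ≈ 799.75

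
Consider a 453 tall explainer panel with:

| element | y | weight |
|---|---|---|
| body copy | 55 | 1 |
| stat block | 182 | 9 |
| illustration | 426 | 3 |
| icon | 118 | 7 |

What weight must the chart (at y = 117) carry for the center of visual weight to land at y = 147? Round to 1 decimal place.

Fixed elements: Σw = 1 + 9 + 3 + 7 = 20, Σw·y = 1·55 + 9·182 + 3·426 + 7·118 = 3797.
Balance at y = 147 requires (3797 + w·117) / (20 + w) = 147.
Rearranging, w·(117 − 147) = 147·20 − 3797 = -857, so w ≈ -857/-30 = 28.57.

w ≈ 28.6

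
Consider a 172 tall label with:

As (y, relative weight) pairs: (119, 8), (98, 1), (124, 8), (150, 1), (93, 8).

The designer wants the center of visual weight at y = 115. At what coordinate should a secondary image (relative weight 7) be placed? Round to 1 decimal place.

y ≈ 122.7

With the secondary image, Σw becomes 8 + 1 + 8 + 1 + 8 + 7 = 33.
y: need Σw·y = 33·115 = 3795. Existing = 8·119 + 1·98 + 8·124 + 1·150 + 8·93 = 2936. Remainder 859 / 7 ≈ 122.71.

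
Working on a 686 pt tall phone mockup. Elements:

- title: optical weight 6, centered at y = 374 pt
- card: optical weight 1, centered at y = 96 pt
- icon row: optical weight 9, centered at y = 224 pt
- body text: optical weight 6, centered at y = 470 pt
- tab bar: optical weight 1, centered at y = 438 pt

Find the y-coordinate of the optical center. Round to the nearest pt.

y ≈ 331

Total weight = 6 + 1 + 9 + 6 + 1 = 23.
y: (6·374 + 1·96 + 9·224 + 6·470 + 1·438) / 23 = 7614 / 23 ≈ 331.04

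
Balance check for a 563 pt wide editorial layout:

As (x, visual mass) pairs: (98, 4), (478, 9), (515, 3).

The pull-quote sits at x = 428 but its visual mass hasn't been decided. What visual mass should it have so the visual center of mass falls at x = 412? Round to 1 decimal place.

w ≈ 22.1

Fixed elements: Σw = 4 + 9 + 3 = 16, Σw·x = 4·98 + 9·478 + 3·515 = 6239.
For the centroid to hit 412: (6239 + w·428) / (16 + w) = 412.
Solving: w = (412·16 − 6239) / (428 − 412) = 353 / 16 ≈ 22.06.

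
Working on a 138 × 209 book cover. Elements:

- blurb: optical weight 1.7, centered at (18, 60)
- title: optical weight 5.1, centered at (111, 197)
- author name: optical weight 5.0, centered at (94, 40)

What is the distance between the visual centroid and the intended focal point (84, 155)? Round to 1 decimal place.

≈ 44.7

Σw = 1.7 + 5.1 + 5.0 = 11.8.
x: (1.7·18 + 5.1·111 + 5.0·94) / 11.8 = 1066.7 / 11.8 ≈ 90.40
y: (1.7·60 + 5.1·197 + 5.0·40) / 11.8 = 1306.7 / 11.8 ≈ 110.74
Relative to (84, 155): Δ = (6.40, -44.26); |Δ| = √(6.40² + -44.26²) ≈ 44.72.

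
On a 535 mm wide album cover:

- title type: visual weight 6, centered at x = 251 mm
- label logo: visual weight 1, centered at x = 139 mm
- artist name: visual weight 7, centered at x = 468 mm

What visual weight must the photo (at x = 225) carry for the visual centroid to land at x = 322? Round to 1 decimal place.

Fixed elements: Σw = 6 + 1 + 7 = 14, Σw·x = 6·251 + 1·139 + 7·468 = 4921.
For the centroid to hit 322: (4921 + w·225) / (14 + w) = 322.
Rearranging, w·(225 − 322) = 322·14 − 4921 = -413, so w ≈ -413/-97 = 4.26.

w ≈ 4.3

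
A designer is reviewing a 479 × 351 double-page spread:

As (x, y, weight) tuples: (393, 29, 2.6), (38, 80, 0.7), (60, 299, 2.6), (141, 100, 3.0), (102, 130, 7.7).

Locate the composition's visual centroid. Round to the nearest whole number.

Weights sum to 2.6 + 0.7 + 2.6 + 3.0 + 7.7 = 16.6.
Σw·x = 2.6·393 + 0.7·38 + 2.6·60 + 3.0·141 + 7.7·102 = 2412.8, so x̄ = 2412.8/16.6 ≈ 145.35.
Σw·y = 2.6·29 + 0.7·80 + 2.6·299 + 3.0·100 + 7.7·130 = 2209.8, so ȳ = 2209.8/16.6 ≈ 133.12.

(145, 133)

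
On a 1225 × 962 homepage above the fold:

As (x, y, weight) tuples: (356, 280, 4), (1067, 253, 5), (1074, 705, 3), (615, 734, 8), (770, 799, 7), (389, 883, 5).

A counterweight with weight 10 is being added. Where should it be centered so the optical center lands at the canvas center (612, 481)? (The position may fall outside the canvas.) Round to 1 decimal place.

(346.8, -17.8)

After adding the counterweight, total weight = 4 + 5 + 3 + 8 + 7 + 5 + 10 = 42.
x: need Σw·x = 42·612 = 25704. Existing = 4·356 + 5·1067 + 3·1074 + 8·615 + 7·770 + 5·389 = 22236. Remainder 3468 / 10 ≈ 346.80.
y: need Σw·y = 42·481 = 20202. Existing = 4·280 + 5·253 + 3·705 + 8·734 + 7·799 + 5·883 = 20380. Remainder -178 / 10 ≈ -17.80.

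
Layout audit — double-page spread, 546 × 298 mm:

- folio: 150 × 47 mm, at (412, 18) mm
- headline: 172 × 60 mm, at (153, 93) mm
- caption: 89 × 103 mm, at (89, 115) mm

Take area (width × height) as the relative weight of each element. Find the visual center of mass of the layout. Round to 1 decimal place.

Taking area as weight: folio 150·47 = 7050, headline 172·60 = 10320, caption 89·103 = 9167. Sum 26537.
x-moment: 7050·412 + 10320·153 + 9167·89 = 5299423; centroid 5299423/26537 ≈ 199.70.
y-moment: 7050·18 + 10320·93 + 9167·115 = 2140865; centroid 2140865/26537 ≈ 80.67.

(199.7, 80.7)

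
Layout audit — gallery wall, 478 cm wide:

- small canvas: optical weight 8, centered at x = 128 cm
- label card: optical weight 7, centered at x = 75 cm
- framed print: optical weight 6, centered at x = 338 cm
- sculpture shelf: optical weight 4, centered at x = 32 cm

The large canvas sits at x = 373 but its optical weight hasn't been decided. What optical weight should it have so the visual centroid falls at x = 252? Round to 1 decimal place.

w ≈ 21.4

Known weights sum to 8 + 7 + 6 + 4 = 25; their moment is 8·128 + 7·75 + 6·338 + 4·32 = 3705.
Balance at x = 252 requires (3705 + w·373) / (25 + w) = 252.
Solving: w = (252·25 − 3705) / (373 − 252) = 2595 / 121 ≈ 21.45.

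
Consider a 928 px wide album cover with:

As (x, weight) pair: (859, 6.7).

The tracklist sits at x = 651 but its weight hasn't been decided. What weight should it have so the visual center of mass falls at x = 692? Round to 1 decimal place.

The single fixed element contributes weight 6.7, moment 6.7·859 = 5755.3.
For the centroid to hit 692: (5755.3 + w·651) / (6.7 + w) = 692.
So w = (692·6.7 − 5755.3)/(651 − 692) = -1118.9/-41 ≈ 27.29.

w ≈ 27.3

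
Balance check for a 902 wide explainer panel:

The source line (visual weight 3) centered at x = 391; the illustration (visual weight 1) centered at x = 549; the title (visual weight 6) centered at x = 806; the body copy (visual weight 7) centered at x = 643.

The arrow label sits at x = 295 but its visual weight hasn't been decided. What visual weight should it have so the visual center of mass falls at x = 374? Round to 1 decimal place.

Known weights sum to 3 + 1 + 6 + 7 = 17; their moment is 3·391 + 1·549 + 6·806 + 7·643 = 11059.
For the centroid to hit 374: (11059 + w·295) / (17 + w) = 374.
Solving: w = (374·17 − 11059) / (295 − 374) = -4701 / -79 ≈ 59.51.

w ≈ 59.5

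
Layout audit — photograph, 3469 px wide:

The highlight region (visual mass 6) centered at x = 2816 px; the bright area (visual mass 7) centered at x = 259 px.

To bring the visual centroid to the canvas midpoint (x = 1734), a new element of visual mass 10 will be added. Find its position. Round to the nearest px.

x ≈ 2117

With the new element, Σw becomes 6 + 7 + 10 = 23.
Along x: (18709 + 10·x) / 23 = 1734 (existing moment 6·2816 + 7·259 = 18709) ⇒ x = (39882 − 18709) / 10 ≈ 2117.30.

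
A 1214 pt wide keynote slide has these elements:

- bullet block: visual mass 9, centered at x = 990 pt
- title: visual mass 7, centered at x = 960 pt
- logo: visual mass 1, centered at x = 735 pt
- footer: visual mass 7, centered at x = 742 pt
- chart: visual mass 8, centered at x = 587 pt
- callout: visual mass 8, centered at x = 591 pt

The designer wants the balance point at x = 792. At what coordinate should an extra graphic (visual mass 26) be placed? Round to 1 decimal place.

x ≈ 818.8

After adding the extra graphic, total weight = 9 + 7 + 1 + 7 + 8 + 8 + 26 = 66.
x: need Σw·x = 66·792 = 52272. Existing = 9·990 + 7·960 + 1·735 + 7·742 + 8·587 + 8·591 = 30983. Remainder 21289 / 26 ≈ 818.81.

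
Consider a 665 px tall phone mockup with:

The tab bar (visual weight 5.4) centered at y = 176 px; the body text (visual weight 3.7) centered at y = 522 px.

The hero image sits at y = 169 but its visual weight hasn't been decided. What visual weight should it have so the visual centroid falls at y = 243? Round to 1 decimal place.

Existing Σw = 9.1 (5.4 + 3.7); existing moment 5.4·176 + 3.7·522 = 2881.8.
Set Σw·y/Σw = 243: (2881.8 + 169w) = 243·(9.1 + w).
Rearranging, w·(169 − 243) = 243·9.1 − 2881.8 = -670.5, so w ≈ -670.5/-74 = 9.06.

w ≈ 9.1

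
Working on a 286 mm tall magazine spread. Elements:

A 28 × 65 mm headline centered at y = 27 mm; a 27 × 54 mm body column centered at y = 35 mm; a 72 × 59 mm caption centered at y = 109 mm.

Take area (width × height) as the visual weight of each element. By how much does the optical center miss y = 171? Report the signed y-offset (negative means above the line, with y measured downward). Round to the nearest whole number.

≈ -96 mm

Areas → weights: headline 28·65 = 1820, body column 27·54 = 1458, caption 72·59 = 4248; Σw = 7526.
Σw·y = 1820·27 + 1458·35 + 4248·109 = 563202, so ȳ = 563202/7526 ≈ 74.83.
Offset from y = 171: 74.83 − 171 ≈ -96.17.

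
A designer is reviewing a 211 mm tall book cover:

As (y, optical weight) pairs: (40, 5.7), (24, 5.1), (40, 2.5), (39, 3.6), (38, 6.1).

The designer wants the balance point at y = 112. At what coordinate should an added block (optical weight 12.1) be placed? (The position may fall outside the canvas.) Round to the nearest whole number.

With the added block, Σw becomes 5.7 + 5.1 + 2.5 + 3.6 + 6.1 + 12.1 = 35.1.
Along y: (822.6 + 12.1·y) / 35.1 = 112 (existing moment 5.7·40 + 5.1·24 + 2.5·40 + 3.6·39 + 6.1·38 = 822.6) ⇒ y = (3931.2 − 822.6) / 12.1 ≈ 256.91.

y ≈ 257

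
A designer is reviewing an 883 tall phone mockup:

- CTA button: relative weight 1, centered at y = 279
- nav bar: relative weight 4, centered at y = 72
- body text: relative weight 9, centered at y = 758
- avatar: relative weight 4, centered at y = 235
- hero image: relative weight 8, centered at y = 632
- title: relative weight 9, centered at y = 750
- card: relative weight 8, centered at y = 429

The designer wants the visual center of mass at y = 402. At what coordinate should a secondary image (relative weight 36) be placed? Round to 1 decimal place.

With the secondary image, Σw becomes 1 + 4 + 9 + 4 + 8 + 9 + 8 + 36 = 79.
y: target moment 79×402 = 31758; current 1·279 + 4·72 + 9·758 + 4·235 + 8·632 + 9·750 + 8·429 = 23567; the secondary image supplies 8191, so y = 8191/36 ≈ 227.53.

y ≈ 227.5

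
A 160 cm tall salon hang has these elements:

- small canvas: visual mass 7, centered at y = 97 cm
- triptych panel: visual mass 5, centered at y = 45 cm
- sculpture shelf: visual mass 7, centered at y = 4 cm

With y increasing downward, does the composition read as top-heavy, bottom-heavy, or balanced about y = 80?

top-heavy

Total weight = 7 + 5 + 7 = 19.
y-moment: 7·97 + 5·45 + 7·4 = 932; centroid 932/19 ≈ 49.05.
49.1 lies above (smaller y than) the midline 80, so the layout is top-heavy.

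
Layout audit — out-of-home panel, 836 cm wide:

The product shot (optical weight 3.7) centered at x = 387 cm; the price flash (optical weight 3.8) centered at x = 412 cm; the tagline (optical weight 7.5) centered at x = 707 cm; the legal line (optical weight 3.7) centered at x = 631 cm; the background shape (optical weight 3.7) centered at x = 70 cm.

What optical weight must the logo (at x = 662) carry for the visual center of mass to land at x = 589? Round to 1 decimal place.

w ≈ 31.5

Known weights sum to 3.7 + 3.8 + 7.5 + 3.7 + 3.7 = 22.4; their moment is 3.7·387 + 3.8·412 + 7.5·707 + 3.7·631 + 3.7·70 = 10893.7.
For the centroid to hit 589: (10893.7 + w·662) / (22.4 + w) = 589.
Rearranging, w·(662 − 589) = 589·22.4 − 10893.7 = 2299.9, so w ≈ 2299.9/73 = 31.51.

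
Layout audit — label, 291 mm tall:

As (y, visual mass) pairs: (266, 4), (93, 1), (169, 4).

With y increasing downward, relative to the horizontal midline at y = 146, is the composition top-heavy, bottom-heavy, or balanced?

Weights sum to 4 + 1 + 4 = 9.
Σw·y = 4·266 + 1·93 + 4·169 = 1833, so ȳ = 1833/9 ≈ 203.67.
203.7 lies below (larger y than) the midline 146, so the layout is bottom-heavy.

bottom-heavy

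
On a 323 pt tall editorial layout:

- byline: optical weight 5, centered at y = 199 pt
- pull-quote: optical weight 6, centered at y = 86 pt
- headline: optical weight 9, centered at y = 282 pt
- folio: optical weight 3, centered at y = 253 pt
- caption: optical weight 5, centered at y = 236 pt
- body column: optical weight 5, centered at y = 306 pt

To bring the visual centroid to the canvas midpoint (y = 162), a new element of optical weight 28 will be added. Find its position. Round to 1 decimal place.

y ≈ 84.4

With the new element, Σw becomes 5 + 6 + 9 + 3 + 5 + 5 + 28 = 61.
y: need Σw·y = 61·162 = 9882. Existing = 5·199 + 6·86 + 9·282 + 3·253 + 5·236 + 5·306 = 7518. Remainder 2364 / 28 ≈ 84.43.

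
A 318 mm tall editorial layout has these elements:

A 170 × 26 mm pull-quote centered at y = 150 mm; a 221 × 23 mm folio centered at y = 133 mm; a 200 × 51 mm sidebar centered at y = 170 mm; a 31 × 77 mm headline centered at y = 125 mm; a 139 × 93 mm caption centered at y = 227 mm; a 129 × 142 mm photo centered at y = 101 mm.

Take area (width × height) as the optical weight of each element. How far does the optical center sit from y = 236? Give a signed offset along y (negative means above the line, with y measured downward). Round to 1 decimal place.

Areas: pull-quote 170·26 = 4420, folio 221·23 = 5083, sidebar 200·51 = 10200, headline 31·77 = 2387, caption 139·93 = 12927, photo 129·142 = 18318. Total weight = 53335.
Σw·y = 8155961; ȳ = 8155961/53335 ≈ 152.92.
Against y = 236, that's 152.92 − 236 = -83.08.

≈ -83.1 mm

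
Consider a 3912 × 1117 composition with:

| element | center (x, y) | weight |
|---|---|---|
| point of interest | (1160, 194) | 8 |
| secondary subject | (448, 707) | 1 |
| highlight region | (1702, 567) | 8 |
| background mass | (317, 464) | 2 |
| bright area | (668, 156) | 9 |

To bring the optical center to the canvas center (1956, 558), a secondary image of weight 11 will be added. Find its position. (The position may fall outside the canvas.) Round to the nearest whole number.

With the secondary image, Σw becomes 8 + 1 + 8 + 2 + 9 + 11 = 39.
Along x: (29990 + 11·x) / 39 = 1956 (existing moment 8·1160 + 1·448 + 8·1702 + 2·317 + 9·668 = 29990) ⇒ x = (76284 − 29990) / 11 ≈ 4208.55.
Along y: (9127 + 11·y) / 39 = 558 (existing moment 8·194 + 1·707 + 8·567 + 2·464 + 9·156 = 9127) ⇒ y = (21762 − 9127) / 11 ≈ 1148.64.

(4209, 1149)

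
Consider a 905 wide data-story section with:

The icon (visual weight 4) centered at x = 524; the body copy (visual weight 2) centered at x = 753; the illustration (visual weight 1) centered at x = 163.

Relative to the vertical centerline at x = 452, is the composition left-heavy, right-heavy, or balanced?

right-heavy

Weights sum to 4 + 2 + 1 = 7.
x: (4·524 + 2·753 + 1·163) / 7 = 3765 / 7 ≈ 537.86
537.9 vs midline 452 → right-heavy.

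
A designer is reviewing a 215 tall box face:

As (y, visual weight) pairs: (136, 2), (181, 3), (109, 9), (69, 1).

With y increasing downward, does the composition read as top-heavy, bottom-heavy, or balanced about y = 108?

Σw = 2 + 3 + 9 + 1 = 15.
y-moment: 2·136 + 3·181 + 9·109 + 1·69 = 1865; centroid 1865/15 ≈ 124.33.
124.3 vs midline 108 → bottom-heavy.

bottom-heavy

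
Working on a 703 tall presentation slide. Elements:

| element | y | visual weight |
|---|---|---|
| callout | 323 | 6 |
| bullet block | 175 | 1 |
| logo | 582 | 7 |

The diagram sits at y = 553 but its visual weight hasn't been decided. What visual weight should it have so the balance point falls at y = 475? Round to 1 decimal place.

Known weights sum to 6 + 1 + 7 = 14; their moment is 6·323 + 1·175 + 7·582 = 6187.
Balance at y = 475 requires (6187 + w·553) / (14 + w) = 475.
So w = (475·14 − 6187)/(553 − 475) = 463/78 ≈ 5.94.

w ≈ 5.9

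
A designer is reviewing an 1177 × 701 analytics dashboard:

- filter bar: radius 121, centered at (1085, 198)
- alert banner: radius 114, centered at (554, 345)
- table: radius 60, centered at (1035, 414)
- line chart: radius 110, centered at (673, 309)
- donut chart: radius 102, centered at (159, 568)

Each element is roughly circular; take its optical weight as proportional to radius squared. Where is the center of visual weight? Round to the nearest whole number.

(681, 345)

Weights ∝ r²: filter bar 121² = 14641, alert banner 114² = 12996, table 60² = 3600, line chart 110² = 12100, donut chart 102² = 10404; Σw = 53741.
x: (14641·1085 + 12996·554 + 3600·1035 + 12100·673 + 10404·159) / 53741 = 36608805 / 53741 ≈ 681.21
y: (14641·198 + 12996·345 + 3600·414 + 12100·309 + 10404·568) / 53741 = 18521310 / 53741 ≈ 344.64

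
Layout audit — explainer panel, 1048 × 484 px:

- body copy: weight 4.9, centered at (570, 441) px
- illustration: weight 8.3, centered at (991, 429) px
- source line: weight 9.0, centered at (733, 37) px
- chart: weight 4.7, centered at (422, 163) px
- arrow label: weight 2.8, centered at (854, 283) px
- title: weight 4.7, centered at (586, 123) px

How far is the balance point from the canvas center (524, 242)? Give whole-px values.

Σw = 4.9 + 8.3 + 9.0 + 4.7 + 2.8 + 4.7 = 34.4.
x: moment 24744.1 / weight 34.4 ≈ 719.31
y: moment 8191.2 / weight 34.4 ≈ 238.12
Relative to (524, 242): Δ = (195.31, -3.88); |Δ| = √(195.31² + -3.88²) ≈ 195.34.

≈ 195 px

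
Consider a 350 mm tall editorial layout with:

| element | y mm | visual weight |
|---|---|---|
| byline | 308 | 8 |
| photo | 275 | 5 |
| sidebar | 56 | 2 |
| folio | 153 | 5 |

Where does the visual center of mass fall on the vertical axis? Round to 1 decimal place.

Σw = 8 + 5 + 2 + 5 = 20.
y: (8·308 + 5·275 + 2·56 + 5·153) / 20 = 4716 / 20 ≈ 235.80

y ≈ 235.8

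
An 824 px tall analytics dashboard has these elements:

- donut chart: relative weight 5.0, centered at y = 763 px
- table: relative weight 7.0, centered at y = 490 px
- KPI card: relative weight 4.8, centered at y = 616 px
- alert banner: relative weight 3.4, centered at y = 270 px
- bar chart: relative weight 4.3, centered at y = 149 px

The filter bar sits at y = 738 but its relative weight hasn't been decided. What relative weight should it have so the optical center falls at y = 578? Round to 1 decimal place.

Fixed elements: Σw = 5.0 + 7.0 + 4.8 + 3.4 + 4.3 = 24.5, Σw·y = 5.0·763 + 7.0·490 + 4.8·616 + 3.4·270 + 4.3·149 = 11760.5.
Balance at y = 578 requires (11760.5 + w·738) / (24.5 + w) = 578.
So w = (578·24.5 − 11760.5)/(738 − 578) = 2400.5/160 ≈ 15.00.

w ≈ 15.0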